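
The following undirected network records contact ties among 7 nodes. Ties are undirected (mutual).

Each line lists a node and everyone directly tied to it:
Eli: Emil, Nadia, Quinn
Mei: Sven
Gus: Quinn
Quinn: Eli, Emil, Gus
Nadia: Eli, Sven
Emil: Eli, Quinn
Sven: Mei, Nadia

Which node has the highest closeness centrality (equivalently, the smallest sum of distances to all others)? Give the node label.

Farness (sum of distances to all others) for each node — Eli:10, Emil:13, Gus:17, Mei:19, Nadia:11, Quinn:12, Sven:14.
The smallest farness is 10, for Eli, so Eli has the highest closeness.

Eli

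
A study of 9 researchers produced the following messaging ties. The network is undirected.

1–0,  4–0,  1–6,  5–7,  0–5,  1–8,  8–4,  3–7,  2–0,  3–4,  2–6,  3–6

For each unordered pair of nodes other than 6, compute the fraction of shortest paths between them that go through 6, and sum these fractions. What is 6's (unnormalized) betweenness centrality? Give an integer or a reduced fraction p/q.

23/6

Pairs whose geodesics pass through 6 — 7–1: 1/2; 7–2: 1/2; 3–1: 1; 3–2: 1; 8–2: 1/3; 1–2: 1/2.
All other pairs contribute 0.
Summing the contributions gives betweenness(6) = 23/6.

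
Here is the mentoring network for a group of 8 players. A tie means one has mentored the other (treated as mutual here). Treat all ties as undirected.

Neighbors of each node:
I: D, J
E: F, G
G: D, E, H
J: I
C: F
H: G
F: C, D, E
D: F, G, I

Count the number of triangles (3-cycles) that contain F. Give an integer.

F's neighbors are C, D, and E, but none of them are tied to each other, so no triangle contains F.

0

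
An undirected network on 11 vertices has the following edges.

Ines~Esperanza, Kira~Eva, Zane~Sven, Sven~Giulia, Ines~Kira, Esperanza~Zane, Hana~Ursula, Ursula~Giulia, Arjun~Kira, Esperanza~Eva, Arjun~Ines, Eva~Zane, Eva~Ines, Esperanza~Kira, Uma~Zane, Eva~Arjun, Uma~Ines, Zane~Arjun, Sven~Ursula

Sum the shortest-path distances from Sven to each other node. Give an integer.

Distances from Sven: Arjun:2, Esperanza:2, Eva:2, Giulia:1, Hana:2, Ines:3, Kira:3, Uma:2, Ursula:1, Zane:1.
Sum = 2 + 2 + 2 + 1 + 2 + 3 + 3 + 2 + 1 + 1 = 19.

19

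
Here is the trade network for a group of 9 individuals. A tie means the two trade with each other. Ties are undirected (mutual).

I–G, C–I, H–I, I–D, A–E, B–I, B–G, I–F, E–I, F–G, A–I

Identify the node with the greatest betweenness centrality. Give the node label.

Unnormalized betweenness of each node: A:0, B:0, C:0, D:0, E:0, F:0, G:1/2, H:0, I:49/2.
I has the largest value, 49/2, making it the main broker — the node through which the most shortest paths run.

I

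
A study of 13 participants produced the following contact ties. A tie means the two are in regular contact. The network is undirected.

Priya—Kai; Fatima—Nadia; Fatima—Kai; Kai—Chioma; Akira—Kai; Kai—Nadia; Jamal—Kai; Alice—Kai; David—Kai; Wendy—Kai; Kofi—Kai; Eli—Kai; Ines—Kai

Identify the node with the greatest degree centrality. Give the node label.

Kai

Degrees — Akira:1, Alice:1, Chioma:1, David:1, Eli:1, Fatima:2, Ines:1, Jamal:1, Kai:12, Kofi:1, Nadia:2, Priya:1, Wendy:1.
The maximum is 12, attained only by Kai.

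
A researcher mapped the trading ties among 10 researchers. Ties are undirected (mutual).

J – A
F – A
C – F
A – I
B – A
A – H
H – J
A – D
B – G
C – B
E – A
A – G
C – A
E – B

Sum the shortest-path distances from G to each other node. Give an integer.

Distances from G: A:1, B:1, C:2, D:2, E:2, F:2, H:2, I:2, J:2.
Sum = 1 + 1 + 2 + 2 + 2 + 2 + 2 + 2 + 2 = 16.

16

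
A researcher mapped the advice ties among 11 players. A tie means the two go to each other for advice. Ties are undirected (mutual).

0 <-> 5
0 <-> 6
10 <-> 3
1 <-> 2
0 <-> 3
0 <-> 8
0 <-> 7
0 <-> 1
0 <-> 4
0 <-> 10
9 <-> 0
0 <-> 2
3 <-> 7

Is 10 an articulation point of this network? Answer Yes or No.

Even without 10, every remaining node can still reach every other (the residual graph is connected), so 10 is not a cut vertex.

No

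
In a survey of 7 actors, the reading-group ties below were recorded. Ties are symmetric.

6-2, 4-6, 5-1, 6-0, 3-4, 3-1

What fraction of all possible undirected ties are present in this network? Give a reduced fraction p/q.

2/7

There are 6 edges and 7 nodes, so the maximum possible is C(7,2) = 21.
Density = 6/21 = 2/7.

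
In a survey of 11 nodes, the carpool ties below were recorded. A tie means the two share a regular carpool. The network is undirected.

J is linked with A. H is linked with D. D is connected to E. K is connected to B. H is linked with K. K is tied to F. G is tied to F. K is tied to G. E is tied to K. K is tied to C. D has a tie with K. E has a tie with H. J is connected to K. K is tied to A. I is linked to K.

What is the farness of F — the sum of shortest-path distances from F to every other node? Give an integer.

Distances from F: A:2, B:2, C:2, D:2, E:2, G:1, H:2, I:2, J:2, K:1.
Sum = 2 + 2 + 2 + 2 + 2 + 1 + 2 + 2 + 2 + 1 = 18.

18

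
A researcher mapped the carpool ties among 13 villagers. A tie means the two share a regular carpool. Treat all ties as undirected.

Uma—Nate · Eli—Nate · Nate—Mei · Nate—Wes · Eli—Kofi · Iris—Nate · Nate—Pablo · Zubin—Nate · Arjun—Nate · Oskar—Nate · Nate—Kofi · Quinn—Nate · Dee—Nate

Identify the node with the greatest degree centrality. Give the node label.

Nate

Degrees — Arjun:1, Dee:1, Eli:2, Iris:1, Kofi:2, Mei:1, Nate:12, Oskar:1, Pablo:1, Quinn:1, Uma:1, Wes:1, Zubin:1.
The maximum is 12, attained only by Nate.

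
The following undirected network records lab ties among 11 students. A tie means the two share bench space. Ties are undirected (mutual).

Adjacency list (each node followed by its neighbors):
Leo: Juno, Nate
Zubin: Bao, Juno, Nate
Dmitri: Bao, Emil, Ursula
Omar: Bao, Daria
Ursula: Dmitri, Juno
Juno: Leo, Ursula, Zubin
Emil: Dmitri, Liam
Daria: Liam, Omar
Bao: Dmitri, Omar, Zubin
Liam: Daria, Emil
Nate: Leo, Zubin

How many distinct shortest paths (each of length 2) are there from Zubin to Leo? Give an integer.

2

The shortest distance is 2. The length-2 paths are: Zubin–Juno–Leo; Zubin–Nate–Leo.
That gives 2 distinct shortest paths.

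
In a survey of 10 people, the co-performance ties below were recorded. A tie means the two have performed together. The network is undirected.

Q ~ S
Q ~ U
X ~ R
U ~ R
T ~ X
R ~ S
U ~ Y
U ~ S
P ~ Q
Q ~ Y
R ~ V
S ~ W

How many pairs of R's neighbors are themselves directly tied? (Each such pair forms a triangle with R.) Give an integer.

1

R's neighbors: S, U, V, and X.
Neighbor pairs that are themselves tied: R–S–U. Each forms one triangle with R, for 1 in total.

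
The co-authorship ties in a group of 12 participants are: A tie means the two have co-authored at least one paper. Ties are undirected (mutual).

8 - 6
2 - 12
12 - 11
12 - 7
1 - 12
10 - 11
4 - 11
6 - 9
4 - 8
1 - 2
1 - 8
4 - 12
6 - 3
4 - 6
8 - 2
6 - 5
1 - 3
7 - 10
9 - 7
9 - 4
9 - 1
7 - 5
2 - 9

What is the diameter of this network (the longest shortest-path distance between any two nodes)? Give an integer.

Eccentricity of each node (its greatest distance to any other): 1:3, 2:3, 3:4, 4:2, 5:3, 6:3, 7:3, 8:3, 9:2, 10:4, 11:3, 12:2.
The maximum eccentricity is 4, realized for instance by the pair 3–10 via 3 – 1 – 9 – 7 – 10. So the diameter is 4.

4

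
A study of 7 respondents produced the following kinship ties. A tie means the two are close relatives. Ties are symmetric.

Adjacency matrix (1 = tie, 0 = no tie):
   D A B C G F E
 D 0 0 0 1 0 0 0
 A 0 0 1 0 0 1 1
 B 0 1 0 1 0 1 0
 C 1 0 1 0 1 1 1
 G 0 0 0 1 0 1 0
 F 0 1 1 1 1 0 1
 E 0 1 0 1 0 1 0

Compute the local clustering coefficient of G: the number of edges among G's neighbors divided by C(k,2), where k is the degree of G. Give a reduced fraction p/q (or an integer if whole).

G's neighbors: C and F (k = 2).
Possible neighbor pairs: C(2,2) = 1. Edges among them: C–F → e = 1.
Clustering(G) = 1/1.

1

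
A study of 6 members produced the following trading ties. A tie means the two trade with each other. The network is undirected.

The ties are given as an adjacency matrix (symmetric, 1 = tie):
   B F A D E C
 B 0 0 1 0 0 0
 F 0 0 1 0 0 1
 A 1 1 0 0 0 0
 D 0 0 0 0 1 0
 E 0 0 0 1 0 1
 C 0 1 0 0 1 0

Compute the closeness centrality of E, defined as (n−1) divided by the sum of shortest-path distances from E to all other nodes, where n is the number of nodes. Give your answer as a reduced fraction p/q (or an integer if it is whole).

Distances from E: A:3, B:4, C:1, D:1, F:2. Sum = 11.
n = 6, so closeness = 5/11.

5/11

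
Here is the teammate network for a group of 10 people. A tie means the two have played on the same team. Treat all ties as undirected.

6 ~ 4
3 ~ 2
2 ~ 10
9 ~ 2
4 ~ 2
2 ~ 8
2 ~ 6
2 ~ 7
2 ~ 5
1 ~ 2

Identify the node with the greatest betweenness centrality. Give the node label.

2

Unnormalized betweenness of each node: 1:0, 2:35, 3:0, 4:0, 5:0, 6:0, 7:0, 8:0, 9:0, 10:0.
2 has the largest value, 35, making it the main broker — the node through which the most shortest paths run.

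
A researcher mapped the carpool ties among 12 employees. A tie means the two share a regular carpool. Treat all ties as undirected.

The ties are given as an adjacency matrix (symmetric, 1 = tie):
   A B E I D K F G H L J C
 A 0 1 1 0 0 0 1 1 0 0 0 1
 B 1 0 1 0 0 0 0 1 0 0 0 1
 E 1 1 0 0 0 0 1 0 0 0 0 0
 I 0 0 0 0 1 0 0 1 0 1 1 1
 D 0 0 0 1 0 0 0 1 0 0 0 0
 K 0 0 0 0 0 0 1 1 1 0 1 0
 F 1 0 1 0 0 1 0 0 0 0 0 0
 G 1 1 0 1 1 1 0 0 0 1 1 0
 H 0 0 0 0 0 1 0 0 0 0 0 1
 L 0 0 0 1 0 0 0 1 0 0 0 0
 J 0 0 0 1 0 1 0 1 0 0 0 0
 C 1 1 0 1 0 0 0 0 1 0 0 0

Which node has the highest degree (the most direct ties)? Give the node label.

Degrees — A:5, B:4, C:4, D:2, E:3, F:3, G:7, H:2, I:5, J:3, K:4, L:2.
The maximum is 7, attained only by G.

G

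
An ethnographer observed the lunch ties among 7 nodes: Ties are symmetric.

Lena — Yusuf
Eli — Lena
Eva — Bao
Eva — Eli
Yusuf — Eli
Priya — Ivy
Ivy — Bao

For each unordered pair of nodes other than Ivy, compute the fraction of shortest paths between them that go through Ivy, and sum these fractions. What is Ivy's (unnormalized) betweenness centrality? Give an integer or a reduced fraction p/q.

5

Pairs whose geodesics pass through Ivy — Priya–Bao: 1; Priya–Lena: 1; Priya–Eva: 1; Priya–Yusuf: 1; Priya–Eli: 1.
All other pairs contribute 0.
Summing the contributions gives betweenness(Ivy) = 5.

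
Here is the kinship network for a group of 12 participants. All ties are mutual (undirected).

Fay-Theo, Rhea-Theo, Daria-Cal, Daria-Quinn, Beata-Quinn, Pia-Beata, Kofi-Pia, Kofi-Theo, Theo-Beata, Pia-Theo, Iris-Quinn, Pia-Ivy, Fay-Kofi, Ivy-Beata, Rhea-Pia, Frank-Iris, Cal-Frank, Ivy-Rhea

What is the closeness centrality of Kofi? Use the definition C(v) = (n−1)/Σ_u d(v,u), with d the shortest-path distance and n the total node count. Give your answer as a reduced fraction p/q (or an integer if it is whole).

11/30

Distances from Kofi: Beata:2, Cal:5, Daria:4, Fay:1, Frank:5, Iris:4, Ivy:2, Pia:1, Quinn:3, Rhea:2, Theo:1. Sum = 30.
n = 12, so closeness = 11/30.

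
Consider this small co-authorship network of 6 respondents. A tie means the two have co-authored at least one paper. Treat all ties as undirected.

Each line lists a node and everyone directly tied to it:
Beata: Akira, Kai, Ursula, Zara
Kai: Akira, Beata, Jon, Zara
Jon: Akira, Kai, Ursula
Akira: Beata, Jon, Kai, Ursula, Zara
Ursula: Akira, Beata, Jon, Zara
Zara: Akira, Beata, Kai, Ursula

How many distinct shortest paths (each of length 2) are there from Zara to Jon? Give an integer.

3

The shortest distance is 2. The length-2 paths are: Zara–Ursula–Jon; Zara–Kai–Jon; Zara–Akira–Jon.
That gives 3 distinct shortest paths.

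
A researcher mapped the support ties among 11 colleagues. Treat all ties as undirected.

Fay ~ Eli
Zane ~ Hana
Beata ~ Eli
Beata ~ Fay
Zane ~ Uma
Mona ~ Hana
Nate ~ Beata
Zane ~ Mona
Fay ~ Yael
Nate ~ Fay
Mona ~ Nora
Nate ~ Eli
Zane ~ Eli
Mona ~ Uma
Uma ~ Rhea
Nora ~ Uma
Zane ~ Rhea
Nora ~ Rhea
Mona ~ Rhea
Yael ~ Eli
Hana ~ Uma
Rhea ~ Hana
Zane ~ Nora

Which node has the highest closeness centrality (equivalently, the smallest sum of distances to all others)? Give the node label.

Farness (sum of distances to all others) for each node — Beata:22, Eli:15, Fay:21, Hana:20, Mona:19, Nate:22, Nora:20, Rhea:19, Uma:19, Yael:23, Zane:14.
The smallest farness is 14, for Zane, so Zane has the highest closeness.

Zane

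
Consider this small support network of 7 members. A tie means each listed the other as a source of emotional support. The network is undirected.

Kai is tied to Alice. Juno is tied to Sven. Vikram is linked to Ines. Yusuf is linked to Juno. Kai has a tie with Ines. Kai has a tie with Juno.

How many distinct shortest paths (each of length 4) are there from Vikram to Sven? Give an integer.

The shortest distance is 4, and the only length-4 path is Vikram–Ines–Kai–Juno–Sven. So there is exactly 1 shortest path.

1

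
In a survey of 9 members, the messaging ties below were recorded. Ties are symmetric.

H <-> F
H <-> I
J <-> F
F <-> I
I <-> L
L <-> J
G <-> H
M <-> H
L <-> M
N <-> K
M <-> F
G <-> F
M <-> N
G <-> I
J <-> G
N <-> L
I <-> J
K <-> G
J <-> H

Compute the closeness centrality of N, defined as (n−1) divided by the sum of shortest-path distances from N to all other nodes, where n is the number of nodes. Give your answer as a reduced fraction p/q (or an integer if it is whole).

Distances from N: F:2, G:2, H:2, I:2, J:2, K:1, L:1, M:1. Sum = 13.
n = 9, so closeness = 8/13.

8/13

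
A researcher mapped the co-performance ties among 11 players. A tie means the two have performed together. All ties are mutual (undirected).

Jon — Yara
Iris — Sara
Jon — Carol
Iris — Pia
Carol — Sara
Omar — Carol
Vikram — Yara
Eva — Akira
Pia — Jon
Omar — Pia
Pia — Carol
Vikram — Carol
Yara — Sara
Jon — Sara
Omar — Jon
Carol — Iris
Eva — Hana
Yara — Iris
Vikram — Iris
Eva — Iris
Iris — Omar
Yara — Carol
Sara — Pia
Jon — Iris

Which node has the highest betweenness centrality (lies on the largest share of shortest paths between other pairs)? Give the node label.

Unnormalized betweenness of each node: Akira:0, Carol:5/2, Eva:17, Hana:0, Iris:47/2, Jon:5/6, Omar:0, Pia:1/4, Sara:1/4, Vikram:0, Yara:2/3.
Iris has the largest value, 47/2, making it the main broker — the node through which the most shortest paths run.

Iris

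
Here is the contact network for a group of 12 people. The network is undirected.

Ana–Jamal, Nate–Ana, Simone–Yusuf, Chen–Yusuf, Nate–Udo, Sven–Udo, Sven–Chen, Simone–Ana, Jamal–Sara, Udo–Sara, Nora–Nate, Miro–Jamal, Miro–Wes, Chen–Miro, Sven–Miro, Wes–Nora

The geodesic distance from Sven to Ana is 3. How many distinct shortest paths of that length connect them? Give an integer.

The shortest distance is 3. The length-3 paths are: Sven–Udo–Nate–Ana; Sven–Miro–Jamal–Ana.
That gives 2 distinct shortest paths.

2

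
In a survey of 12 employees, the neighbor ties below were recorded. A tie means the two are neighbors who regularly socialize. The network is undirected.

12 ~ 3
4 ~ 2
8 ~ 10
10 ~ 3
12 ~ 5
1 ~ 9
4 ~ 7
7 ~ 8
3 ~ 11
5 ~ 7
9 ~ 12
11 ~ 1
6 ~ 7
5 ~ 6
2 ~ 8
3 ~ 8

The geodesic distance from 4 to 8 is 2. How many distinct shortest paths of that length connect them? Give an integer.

The shortest distance is 2. The length-2 paths are: 4–7–8; 4–2–8.
That gives 2 distinct shortest paths.

2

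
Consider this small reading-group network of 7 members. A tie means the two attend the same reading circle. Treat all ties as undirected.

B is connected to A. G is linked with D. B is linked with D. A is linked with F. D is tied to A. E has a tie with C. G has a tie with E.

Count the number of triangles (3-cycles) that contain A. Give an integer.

1

A's neighbors: B, D, and F.
Neighbor pairs that are themselves tied: A–B–D. Each forms one triangle with A, for 1 in total.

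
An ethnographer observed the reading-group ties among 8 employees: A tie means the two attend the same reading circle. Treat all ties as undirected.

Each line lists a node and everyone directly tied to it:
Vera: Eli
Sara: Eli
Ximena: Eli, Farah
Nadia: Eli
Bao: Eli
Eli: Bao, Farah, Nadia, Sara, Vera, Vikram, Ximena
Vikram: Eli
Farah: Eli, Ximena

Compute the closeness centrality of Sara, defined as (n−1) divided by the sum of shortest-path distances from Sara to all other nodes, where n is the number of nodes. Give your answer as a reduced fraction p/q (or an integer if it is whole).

Distances from Sara: Bao:2, Eli:1, Farah:2, Nadia:2, Vera:2, Vikram:2, Ximena:2. Sum = 13.
n = 8, so closeness = 7/13.

7/13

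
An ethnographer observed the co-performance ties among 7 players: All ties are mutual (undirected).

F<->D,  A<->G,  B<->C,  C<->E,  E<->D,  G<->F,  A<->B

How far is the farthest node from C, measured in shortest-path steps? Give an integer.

Distances from C: A:2, B:1, D:2, E:1, F:3, G:3.
The largest is 3 (to G and F), so the eccentricity of C is 3.

3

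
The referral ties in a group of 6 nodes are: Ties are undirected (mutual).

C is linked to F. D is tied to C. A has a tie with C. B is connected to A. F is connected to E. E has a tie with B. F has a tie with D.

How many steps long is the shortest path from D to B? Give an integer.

One shortest route is D – F – E – B, which uses 3 edges, and at distance 2 from D we only reach {A, E}, which does not include B. So d(D,B) = 3.

3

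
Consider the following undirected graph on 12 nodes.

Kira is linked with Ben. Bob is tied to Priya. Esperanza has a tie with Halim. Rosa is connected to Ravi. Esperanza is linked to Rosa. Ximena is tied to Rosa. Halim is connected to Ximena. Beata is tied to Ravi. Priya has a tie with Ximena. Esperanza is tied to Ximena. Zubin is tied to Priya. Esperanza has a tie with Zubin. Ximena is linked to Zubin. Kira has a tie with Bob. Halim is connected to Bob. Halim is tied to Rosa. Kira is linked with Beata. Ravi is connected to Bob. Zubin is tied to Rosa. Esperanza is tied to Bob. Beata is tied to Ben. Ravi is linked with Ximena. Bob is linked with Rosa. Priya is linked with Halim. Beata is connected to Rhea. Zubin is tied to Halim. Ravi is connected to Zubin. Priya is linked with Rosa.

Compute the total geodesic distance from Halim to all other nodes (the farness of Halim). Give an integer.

Distances from Halim: Beata:3, Ben:3, Bob:1, Esperanza:1, Kira:2, Priya:1, Ravi:2, Rhea:4, Rosa:1, Ximena:1, Zubin:1.
Sum = 3 + 3 + 1 + 1 + 2 + 1 + 2 + 4 + 1 + 1 + 1 = 20.

20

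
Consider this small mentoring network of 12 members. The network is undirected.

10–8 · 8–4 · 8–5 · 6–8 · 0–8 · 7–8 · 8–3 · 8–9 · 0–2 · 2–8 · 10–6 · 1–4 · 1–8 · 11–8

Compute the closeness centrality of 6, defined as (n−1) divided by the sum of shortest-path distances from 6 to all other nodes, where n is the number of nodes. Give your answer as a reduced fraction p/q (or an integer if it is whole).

11/20

Distances from 6: 0:2, 1:2, 2:2, 3:2, 4:2, 5:2, 7:2, 8:1, 9:2, 10:1, 11:2. Sum = 20.
n = 12, so closeness = 11/20.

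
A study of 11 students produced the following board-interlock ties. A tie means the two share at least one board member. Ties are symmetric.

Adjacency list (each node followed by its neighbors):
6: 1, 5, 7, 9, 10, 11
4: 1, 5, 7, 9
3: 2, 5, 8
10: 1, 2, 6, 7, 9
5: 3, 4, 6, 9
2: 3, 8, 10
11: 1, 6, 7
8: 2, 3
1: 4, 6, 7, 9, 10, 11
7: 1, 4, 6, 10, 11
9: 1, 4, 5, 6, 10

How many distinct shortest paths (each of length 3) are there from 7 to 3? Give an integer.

3

The shortest distance is 3. The length-3 paths are: 7–10–2–3; 7–4–5–3; 7–6–5–3.
That gives 3 distinct shortest paths.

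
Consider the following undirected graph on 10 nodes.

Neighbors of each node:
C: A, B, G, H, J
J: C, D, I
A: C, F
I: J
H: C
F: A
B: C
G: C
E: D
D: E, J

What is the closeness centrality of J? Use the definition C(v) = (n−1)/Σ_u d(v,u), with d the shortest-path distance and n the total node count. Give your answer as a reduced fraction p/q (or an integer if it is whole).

9/16

Distances from J: A:2, B:2, C:1, D:1, E:2, F:3, G:2, H:2, I:1. Sum = 16.
n = 10, so closeness = 9/16.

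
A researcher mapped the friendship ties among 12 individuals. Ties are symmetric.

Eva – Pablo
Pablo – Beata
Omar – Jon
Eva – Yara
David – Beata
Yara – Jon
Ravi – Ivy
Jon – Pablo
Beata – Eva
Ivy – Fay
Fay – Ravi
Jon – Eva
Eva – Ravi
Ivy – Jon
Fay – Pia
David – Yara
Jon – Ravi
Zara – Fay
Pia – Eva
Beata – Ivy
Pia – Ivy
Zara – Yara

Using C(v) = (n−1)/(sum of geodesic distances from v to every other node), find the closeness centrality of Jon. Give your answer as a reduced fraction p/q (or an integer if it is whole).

11/16

Distances from Jon: Beata:2, David:2, Eva:1, Fay:2, Ivy:1, Omar:1, Pablo:1, Pia:2, Ravi:1, Yara:1, Zara:2. Sum = 16.
n = 12, so closeness = 11/16.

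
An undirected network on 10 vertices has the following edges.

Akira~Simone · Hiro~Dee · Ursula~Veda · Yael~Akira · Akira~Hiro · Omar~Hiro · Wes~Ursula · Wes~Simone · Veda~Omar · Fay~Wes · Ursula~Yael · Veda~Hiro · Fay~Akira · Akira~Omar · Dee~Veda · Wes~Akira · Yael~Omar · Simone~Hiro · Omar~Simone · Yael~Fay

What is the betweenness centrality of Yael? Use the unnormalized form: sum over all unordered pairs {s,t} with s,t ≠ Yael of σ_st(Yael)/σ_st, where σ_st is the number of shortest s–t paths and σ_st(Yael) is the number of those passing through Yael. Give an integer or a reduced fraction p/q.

12/5

Pairs whose geodesics pass through Yael — Ursula–Akira: 1/2; Ursula–Fay: 1/2; Ursula–Omar: 1/2; Veda–Fay: 2/5; Fay–Omar: 1/2.
All other pairs contribute 0.
Summing the contributions gives betweenness(Yael) = 12/5.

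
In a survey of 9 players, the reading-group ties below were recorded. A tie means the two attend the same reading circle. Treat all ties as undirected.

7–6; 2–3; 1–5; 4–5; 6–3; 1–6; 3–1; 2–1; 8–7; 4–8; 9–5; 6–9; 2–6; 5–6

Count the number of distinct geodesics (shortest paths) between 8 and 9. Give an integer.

2

The shortest distance is 3. The length-3 paths are: 8–4–5–9; 8–7–6–9.
That gives 2 distinct shortest paths.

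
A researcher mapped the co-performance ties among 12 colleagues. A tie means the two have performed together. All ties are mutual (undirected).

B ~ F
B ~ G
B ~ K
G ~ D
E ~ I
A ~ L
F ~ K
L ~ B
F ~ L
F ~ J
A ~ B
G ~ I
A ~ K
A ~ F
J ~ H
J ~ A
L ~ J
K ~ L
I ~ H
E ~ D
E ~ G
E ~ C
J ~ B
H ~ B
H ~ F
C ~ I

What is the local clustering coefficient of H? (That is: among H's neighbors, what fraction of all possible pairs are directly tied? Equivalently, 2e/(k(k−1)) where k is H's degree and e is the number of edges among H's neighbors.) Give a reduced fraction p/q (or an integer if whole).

1/2

H's neighbors: B, F, I, and J (k = 4).
Possible neighbor pairs: C(4,2) = 6. Edges among them: B–F, B–J, F–J → e = 3.
Clustering(H) = 3/6 = 1/2.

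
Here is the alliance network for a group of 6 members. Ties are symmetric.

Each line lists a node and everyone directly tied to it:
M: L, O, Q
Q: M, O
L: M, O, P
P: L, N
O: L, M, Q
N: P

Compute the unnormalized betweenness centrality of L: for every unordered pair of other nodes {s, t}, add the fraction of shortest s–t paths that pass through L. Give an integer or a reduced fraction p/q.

Pairs whose geodesics pass through L — O–P: 1; O–N: 1; M–P: 1; M–N: 1; Q–P: 2/2; Q–N: 2/2.
All other pairs contribute 0.
Summing the contributions gives betweenness(L) = 6.

6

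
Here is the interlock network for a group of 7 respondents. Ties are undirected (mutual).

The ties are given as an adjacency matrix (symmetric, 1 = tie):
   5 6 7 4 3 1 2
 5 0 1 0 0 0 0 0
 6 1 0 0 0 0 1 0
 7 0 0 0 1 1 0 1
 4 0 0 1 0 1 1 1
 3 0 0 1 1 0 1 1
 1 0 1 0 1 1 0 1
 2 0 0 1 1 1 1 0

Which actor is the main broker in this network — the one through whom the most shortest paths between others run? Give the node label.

Unnormalized betweenness of each node: 1:8, 2:1, 3:1, 4:1, 5:0, 6:5, 7:0.
1 has the largest value, 8, making it the main broker — the node through which the most shortest paths run.

1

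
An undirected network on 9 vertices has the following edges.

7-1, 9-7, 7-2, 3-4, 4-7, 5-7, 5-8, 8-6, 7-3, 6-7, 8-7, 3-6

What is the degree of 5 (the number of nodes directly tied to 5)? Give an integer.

5 is directly tied to 7 and 8. That is 2 neighbors, so the degree of 5 is 2.

2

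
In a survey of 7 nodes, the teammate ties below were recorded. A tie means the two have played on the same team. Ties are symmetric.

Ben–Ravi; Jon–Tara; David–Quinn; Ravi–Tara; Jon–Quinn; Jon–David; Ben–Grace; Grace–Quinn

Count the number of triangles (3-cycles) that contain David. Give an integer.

David's neighbors: Jon and Quinn.
Neighbor pairs that are themselves tied: David–Jon–Quinn. Each forms one triangle with David, for 1 in total.

1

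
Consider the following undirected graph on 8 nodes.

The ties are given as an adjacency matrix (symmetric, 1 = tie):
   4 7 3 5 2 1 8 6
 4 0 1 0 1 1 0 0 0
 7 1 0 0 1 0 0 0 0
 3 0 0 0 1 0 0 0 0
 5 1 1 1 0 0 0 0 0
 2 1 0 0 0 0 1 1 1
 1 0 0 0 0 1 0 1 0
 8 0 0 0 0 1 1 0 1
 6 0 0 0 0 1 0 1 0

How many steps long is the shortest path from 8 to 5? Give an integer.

One shortest route is 8 – 2 – 4 – 5, which uses 3 edges, and at distance 2 from 8 we only reach {4}, which does not include 5. So d(8,5) = 3.

3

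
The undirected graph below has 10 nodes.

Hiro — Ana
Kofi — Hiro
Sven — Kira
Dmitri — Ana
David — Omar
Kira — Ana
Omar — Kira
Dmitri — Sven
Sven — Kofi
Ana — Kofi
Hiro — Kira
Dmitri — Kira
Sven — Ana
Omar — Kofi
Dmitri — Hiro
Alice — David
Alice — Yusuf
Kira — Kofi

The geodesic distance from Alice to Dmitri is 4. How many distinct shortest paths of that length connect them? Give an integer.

The shortest distance is 4, and the only length-4 path is Alice–David–Omar–Kira–Dmitri. So there is exactly 1 shortest path.

1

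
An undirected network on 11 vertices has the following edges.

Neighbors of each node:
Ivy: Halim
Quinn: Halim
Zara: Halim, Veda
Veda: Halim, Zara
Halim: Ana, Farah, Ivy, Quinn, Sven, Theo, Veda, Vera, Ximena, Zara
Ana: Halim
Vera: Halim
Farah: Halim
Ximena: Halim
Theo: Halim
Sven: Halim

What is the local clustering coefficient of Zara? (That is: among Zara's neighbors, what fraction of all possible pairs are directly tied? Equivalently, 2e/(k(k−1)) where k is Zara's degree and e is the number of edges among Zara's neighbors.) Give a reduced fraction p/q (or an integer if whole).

1

Zara's neighbors: Halim and Veda (k = 2).
Possible neighbor pairs: C(2,2) = 1. Edges among them: Halim–Veda → e = 1.
Clustering(Zara) = 1/1.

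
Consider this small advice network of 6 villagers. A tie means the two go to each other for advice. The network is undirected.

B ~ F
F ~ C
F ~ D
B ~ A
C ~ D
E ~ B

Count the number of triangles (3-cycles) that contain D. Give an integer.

1

D's neighbors: C and F.
Neighbor pairs that are themselves tied: D–C–F. Each forms one triangle with D, for 1 in total.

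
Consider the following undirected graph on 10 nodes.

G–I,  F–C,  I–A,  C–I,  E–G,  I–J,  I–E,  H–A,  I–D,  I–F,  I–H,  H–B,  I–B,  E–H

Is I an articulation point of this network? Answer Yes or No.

Yes

Removing I leaves {A, B, E, G, and H} with no path to {D}, so the network splits into 4 components. I is a cut vertex.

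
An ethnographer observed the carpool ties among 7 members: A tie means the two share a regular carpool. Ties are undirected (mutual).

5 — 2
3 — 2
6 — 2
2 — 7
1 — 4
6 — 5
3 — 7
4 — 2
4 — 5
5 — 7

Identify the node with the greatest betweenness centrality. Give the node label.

Unnormalized betweenness of each node: 1:0, 2:6, 3:0, 4:5, 5:5/2, 6:0, 7:1/2.
2 has the largest value, 6, making it the main broker — the node through which the most shortest paths run.

2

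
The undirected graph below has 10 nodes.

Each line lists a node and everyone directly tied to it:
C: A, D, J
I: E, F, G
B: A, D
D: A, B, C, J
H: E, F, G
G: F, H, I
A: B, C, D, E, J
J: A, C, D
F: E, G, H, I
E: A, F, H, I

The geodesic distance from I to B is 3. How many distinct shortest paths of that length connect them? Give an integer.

The shortest distance is 3, and the only length-3 path is I–E–A–B. So there is exactly 1 shortest path.

1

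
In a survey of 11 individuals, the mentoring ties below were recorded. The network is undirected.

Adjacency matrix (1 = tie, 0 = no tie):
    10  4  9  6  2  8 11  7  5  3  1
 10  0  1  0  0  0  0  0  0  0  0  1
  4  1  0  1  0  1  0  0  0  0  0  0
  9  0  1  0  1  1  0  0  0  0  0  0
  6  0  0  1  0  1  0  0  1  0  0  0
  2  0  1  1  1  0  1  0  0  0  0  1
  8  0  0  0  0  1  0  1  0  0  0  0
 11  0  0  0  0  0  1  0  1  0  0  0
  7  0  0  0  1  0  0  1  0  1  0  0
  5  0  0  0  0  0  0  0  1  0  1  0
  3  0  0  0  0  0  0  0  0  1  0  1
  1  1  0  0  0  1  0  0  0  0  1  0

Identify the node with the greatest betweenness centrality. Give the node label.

2

Unnormalized betweenness of each node: 1:59/6, 2:103/6, 3:15/4, 4:11/3, 5:13/4, 6:27/4, 7:8, 8:9/2, 9:11/6, 10:5/4, 11:2.
2 has the largest value, 103/6, making it the main broker — the node through which the most shortest paths run.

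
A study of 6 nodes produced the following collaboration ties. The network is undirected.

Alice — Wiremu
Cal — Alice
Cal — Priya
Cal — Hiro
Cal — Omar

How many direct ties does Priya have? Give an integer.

Priya is directly tied to Cal. That is 1 neighbor, so the degree of Priya is 1.

1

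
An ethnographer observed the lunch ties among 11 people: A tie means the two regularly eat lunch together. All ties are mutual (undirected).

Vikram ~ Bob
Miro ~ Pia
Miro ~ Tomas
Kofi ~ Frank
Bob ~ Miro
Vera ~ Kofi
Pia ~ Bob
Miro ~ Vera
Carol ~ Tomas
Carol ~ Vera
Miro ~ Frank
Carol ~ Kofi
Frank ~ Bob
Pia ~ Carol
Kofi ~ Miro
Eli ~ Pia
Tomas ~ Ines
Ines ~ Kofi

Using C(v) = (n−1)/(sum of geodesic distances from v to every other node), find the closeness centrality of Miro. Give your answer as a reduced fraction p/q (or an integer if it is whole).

Distances from Miro: Bob:1, Carol:2, Eli:2, Frank:1, Ines:2, Kofi:1, Pia:1, Tomas:1, Vera:1, Vikram:2. Sum = 14.
n = 11, so closeness = 10/14 = 5/7.

5/7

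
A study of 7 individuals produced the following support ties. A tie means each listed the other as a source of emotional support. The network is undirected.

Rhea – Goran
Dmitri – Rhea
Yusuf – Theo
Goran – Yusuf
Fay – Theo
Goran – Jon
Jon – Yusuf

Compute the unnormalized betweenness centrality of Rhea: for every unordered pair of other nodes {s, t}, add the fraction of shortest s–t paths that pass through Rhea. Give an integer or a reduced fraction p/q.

5

Pairs whose geodesics pass through Rhea — Fay–Dmitri: 1; Goran–Dmitri: 1; Theo–Dmitri: 1; Dmitri–Yusuf: 1; Dmitri–Jon: 1.
All other pairs contribute 0.
Summing the contributions gives betweenness(Rhea) = 5.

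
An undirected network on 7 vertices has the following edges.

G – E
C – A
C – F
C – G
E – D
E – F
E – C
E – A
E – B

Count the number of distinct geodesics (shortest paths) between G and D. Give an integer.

The shortest distance is 2, and the only length-2 path is G–E–D. So there is exactly 1 shortest path.

1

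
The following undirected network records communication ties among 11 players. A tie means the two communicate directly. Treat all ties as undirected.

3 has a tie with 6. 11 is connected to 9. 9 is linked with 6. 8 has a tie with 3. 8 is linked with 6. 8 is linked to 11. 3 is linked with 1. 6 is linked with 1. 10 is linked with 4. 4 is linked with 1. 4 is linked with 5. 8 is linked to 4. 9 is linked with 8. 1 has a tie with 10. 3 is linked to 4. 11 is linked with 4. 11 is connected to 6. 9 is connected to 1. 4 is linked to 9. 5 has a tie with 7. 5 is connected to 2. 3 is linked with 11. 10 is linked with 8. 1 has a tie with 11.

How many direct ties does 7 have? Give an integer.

7 is directly tied to 5. That is 1 neighbor, so the degree of 7 is 1.

1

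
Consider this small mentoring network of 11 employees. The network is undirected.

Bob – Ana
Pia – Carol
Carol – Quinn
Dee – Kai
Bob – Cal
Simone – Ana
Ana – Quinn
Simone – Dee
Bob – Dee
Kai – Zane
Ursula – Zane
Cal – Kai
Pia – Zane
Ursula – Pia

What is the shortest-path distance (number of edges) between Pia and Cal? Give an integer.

One shortest route is Pia – Zane – Kai – Cal, which uses 3 edges, and at distance 2 from Pia we only reach {Kai, Quinn}, which does not include Cal. So d(Pia,Cal) = 3.

3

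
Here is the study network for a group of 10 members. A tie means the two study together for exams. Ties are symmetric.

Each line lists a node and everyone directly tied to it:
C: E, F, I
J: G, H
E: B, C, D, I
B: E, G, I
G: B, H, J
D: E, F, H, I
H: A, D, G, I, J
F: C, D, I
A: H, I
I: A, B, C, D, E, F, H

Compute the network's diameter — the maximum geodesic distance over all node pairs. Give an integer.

3

Eccentricity of each node (its greatest distance to any other): A:2, B:2, C:3, D:2, E:3, F:3, G:3, H:2, I:2, J:3.
The maximum eccentricity is 3, realized for instance by the pair C–J via C – I – H – J. So the diameter is 3.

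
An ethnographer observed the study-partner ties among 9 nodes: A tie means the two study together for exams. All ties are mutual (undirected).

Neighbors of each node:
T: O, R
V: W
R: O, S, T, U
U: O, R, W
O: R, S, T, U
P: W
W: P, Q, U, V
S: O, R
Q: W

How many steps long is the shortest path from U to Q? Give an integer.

2

One shortest route is U – W – Q, which uses 2 edges, and U and Q are not directly tied, so nothing shorter exists. So d(U,Q) = 2.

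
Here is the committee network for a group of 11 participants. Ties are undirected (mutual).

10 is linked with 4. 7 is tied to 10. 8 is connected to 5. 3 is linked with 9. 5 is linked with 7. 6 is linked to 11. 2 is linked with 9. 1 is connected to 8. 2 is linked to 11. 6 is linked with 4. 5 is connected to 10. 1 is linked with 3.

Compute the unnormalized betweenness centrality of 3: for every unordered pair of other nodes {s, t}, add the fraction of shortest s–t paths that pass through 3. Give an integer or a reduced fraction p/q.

Pairs whose geodesics pass through 3 — 8–9: 1; 8–2: 1; 8–11: 1/2; 1–9: 1; 1–2: 1; 1–11: 1; 1–6: 1/2; 9–10: 1/2; 9–7: 1; 9–5: 1; 2–5: 1/2.
All other pairs contribute 0.
Summing the contributions gives betweenness(3) = 9.

9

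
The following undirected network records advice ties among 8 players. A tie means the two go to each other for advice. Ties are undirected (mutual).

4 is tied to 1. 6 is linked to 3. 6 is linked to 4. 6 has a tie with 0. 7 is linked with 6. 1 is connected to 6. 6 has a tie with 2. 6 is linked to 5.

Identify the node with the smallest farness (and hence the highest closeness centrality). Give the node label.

6

Farness (sum of distances to all others) for each node — 0:13, 1:12, 2:13, 3:13, 4:12, 5:13, 6:7, 7:13.
The smallest farness is 7, for 6, so 6 has the highest closeness.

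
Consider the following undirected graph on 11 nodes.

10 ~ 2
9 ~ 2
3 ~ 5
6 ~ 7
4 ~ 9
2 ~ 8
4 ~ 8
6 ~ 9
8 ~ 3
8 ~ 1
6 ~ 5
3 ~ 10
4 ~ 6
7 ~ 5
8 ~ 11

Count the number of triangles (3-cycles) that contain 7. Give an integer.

1

7's neighbors: 5 and 6.
Neighbor pairs that are themselves tied: 7–5–6. Each forms one triangle with 7, for 1 in total.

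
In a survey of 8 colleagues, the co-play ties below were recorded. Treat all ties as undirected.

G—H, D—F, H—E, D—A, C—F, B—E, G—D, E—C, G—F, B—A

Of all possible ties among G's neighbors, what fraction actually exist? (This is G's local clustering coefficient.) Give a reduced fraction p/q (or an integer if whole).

G's neighbors: D, F, and H (k = 3).
Possible neighbor pairs: C(3,2) = 3. Edges among them: D–F → e = 1.
Clustering(G) = 1/3.

1/3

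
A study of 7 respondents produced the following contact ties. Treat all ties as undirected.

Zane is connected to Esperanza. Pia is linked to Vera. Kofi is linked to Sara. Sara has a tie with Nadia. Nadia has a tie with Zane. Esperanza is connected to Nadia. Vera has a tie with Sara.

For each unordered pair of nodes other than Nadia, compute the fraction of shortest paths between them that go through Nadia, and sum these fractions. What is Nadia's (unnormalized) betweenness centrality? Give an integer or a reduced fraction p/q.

Pairs whose geodesics pass through Nadia — Vera–Esperanza: 1; Vera–Zane: 1; Pia–Esperanza: 1; Pia–Zane: 1; Kofi–Esperanza: 1; Kofi–Zane: 1; Sara–Esperanza: 1; Sara–Zane: 1.
All other pairs contribute 0.
Summing the contributions gives betweenness(Nadia) = 8.

8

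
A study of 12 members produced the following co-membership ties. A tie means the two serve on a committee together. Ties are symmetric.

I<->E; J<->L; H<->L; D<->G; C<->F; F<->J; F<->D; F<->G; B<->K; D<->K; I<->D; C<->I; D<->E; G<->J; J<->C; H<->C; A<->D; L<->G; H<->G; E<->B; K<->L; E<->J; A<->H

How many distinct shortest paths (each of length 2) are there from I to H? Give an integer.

The shortest distance is 2, and the only length-2 path is I–C–H. So there is exactly 1 shortest path.

1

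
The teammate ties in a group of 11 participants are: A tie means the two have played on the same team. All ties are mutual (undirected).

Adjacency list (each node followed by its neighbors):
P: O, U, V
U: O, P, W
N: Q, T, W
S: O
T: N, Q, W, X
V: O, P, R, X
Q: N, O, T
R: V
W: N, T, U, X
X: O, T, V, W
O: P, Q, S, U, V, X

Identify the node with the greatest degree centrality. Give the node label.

Degrees — N:3, O:6, P:3, Q:3, R:1, S:1, T:4, U:3, V:4, W:4, X:4.
The maximum is 6, attained only by O.

O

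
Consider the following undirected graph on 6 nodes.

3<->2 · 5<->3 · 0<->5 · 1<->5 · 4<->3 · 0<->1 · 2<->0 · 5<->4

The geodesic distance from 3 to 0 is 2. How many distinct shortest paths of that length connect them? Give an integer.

2

The shortest distance is 2. The length-2 paths are: 3–2–0; 3–5–0.
That gives 2 distinct shortest paths.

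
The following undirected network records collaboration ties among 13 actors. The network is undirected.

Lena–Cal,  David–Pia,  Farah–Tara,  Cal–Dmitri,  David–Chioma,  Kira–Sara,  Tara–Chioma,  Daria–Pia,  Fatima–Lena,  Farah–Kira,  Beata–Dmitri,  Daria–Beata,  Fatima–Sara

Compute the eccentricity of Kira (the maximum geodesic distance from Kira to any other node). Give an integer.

6

Distances from Kira: Beata:6, Cal:4, Chioma:3, Daria:6, David:4, Dmitri:5, Farah:1, Fatima:2, Lena:3, Pia:5, Sara:1, Tara:2.
The largest is 6 (to Beata and Daria), so the eccentricity of Kira is 6.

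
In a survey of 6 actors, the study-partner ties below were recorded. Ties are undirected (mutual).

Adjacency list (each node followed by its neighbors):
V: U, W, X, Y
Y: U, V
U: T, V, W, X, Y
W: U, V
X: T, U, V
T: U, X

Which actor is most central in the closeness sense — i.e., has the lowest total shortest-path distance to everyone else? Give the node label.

Farness (sum of distances to all others) for each node — T:8, U:5, V:6, W:8, X:7, Y:8.
The smallest farness is 5, for U, so U has the highest closeness.

U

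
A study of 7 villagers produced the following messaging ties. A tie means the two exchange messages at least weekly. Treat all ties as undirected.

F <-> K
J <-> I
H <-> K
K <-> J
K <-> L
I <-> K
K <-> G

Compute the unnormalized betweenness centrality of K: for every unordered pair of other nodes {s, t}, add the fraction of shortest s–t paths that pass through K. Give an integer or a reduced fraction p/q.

14

Pairs whose geodesics pass through K — G–L: 1; G–I: 1; G–J: 1; G–F: 1; G–H: 1; L–I: 1; L–J: 1; L–F: 1; L–H: 1; I–F: 1; I–H: 1; J–F: 1; J–H: 1; F–H: 1.
All other pairs contribute 0.
Summing the contributions gives betweenness(K) = 14.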